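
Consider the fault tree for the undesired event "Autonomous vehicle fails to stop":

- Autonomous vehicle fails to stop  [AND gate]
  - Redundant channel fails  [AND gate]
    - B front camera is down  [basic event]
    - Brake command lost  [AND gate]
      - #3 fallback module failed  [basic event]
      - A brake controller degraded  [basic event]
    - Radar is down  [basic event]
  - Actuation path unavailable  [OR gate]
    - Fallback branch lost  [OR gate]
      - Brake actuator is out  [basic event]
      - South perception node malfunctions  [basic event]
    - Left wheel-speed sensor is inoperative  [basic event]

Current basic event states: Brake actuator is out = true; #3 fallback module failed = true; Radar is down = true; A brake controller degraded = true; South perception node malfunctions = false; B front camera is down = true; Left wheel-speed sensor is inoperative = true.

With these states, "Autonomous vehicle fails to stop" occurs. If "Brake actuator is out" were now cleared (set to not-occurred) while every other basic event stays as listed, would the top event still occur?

Yes

Counterfactual: set "Brake actuator is out" to not occurred.
Brake command lost [AND]: #3 fallback module failed=occurs, A brake controller degraded=occurs → all inputs occur → occurs.
Redundant channel fails [AND]: B front camera is down=occurs, Brake command lost=occurs, Radar is down=occurs → all inputs occur → occurs.
Fallback branch lost [OR]: Brake actuator is out=not, South perception node malfunctions=not → no input occurs → does not occur.
Actuation path unavailable [OR]: Fallback branch lost=not, Left wheel-speed sensor is inoperative=occurs → at least one input occurs → occurs.
Autonomous vehicle fails to stop [AND]: Redundant channel fails=occurs, Actuation path unavailable=occurs → all inputs occur → occurs.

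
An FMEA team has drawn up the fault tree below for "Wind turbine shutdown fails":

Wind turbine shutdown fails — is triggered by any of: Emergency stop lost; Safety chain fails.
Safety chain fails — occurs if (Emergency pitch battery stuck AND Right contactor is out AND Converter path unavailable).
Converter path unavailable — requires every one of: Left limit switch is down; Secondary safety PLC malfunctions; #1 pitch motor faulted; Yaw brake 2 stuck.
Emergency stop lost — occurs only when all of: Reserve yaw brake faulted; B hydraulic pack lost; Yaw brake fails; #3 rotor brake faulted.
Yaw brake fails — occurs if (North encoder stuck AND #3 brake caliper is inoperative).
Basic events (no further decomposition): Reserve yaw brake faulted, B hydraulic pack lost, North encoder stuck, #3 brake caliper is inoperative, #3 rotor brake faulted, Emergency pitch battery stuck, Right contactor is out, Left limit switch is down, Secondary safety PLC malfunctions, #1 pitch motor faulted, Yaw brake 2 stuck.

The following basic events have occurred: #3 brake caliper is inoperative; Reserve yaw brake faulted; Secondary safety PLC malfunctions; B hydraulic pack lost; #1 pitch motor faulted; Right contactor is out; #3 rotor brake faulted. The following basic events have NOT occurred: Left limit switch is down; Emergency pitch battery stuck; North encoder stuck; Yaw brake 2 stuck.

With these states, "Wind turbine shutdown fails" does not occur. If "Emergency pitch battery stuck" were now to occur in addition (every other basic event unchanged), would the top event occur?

No

Counterfactual: set "Emergency pitch battery stuck" to occurred.
Yaw brake fails [AND]: North encoder stuck=not, #3 brake caliper is inoperative=occurs → not all inputs occur → does not occur.
Emergency stop lost [AND]: Reserve yaw brake faulted=occurs, B hydraulic pack lost=occurs, Yaw brake fails=not, #3 rotor brake faulted=occurs → not all inputs occur → does not occur.
Converter path unavailable [AND]: Left limit switch is down=not, Secondary safety PLC malfunctions=occurs, #1 pitch motor faulted=occurs, Yaw brake 2 stuck=not → not all inputs occur → does not occur.
Safety chain fails [AND]: Emergency pitch battery stuck=occurs, Right contactor is out=occurs, Converter path unavailable=not → not all inputs occur → does not occur.
Wind turbine shutdown fails [OR]: Emergency stop lost=not, Safety chain fails=not → no input occurs → does not occur.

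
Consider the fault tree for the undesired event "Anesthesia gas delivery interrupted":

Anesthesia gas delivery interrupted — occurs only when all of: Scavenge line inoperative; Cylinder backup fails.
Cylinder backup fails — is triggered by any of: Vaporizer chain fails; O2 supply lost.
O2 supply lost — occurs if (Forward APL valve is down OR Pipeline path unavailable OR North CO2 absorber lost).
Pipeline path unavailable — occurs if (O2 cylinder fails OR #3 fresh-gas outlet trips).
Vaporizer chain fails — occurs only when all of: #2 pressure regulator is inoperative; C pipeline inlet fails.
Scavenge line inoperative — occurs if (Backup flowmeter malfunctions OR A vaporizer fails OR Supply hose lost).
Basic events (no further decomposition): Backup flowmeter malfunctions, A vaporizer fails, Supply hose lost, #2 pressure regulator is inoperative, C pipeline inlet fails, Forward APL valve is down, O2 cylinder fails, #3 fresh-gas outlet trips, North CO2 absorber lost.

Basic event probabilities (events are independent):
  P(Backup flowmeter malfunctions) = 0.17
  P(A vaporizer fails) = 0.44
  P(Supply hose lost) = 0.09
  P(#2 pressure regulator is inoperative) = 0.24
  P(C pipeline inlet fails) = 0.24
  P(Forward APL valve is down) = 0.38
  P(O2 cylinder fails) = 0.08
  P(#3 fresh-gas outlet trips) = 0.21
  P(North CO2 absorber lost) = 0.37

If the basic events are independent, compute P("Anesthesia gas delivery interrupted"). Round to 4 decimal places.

P(Scavenge line inoperative) [OR] = 1 − (1−0.17) × (1−0.44) × (1−0.09) = 0.577032
P(Vaporizer chain fails) [AND] = 0.24 × 0.24 = 0.057600
P(Pipeline path unavailable) [OR] = 1 − (1−0.08) × (1−0.21) = 0.273200
P(O2 supply lost) [OR] = 1 − (1−0.38) × (1−0.273200) × (1−0.37) = 0.716112
P(Cylinder backup fails) [OR] = 1 − (1−0.057600) × (1−0.716112) = 0.732464
P(Anesthesia gas delivery interrupted) [AND] = 0.577032 × 0.732464 = 0.422655
Rounded to 4 decimal places: P(Anesthesia gas delivery interrupted) ≈ 0.4227.

0.4227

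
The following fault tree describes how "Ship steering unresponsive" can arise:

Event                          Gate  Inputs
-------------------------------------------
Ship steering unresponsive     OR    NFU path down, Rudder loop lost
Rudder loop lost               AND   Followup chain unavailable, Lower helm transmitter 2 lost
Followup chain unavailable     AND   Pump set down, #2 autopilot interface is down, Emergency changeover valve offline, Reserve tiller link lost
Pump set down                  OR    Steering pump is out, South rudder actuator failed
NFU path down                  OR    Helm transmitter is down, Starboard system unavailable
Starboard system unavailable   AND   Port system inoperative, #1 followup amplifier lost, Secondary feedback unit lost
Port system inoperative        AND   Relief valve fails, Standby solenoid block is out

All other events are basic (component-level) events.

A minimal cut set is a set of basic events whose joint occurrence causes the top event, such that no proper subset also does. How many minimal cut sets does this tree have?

4

Port system inoperative [AND]: one cut set from each child combined → 1 × 1 = 1 cut set(s).
Starboard system unavailable [AND]: one cut set from each child combined → 1 × 1 × 1 = 1 cut set(s).
NFU path down [OR]: union of children's cut sets → 2 cut set(s).
Pump set down [OR]: union of children's cut sets → 2 cut set(s).
Followup chain unavailable [AND]: one cut set from each child combined → 2 × 1 × 1 × 1 = 2 cut set(s).
Rudder loop lost [AND]: one cut set from each child combined → 2 × 1 = 2 cut set(s).
Ship steering unresponsive [OR]: union of children's cut sets → 4 cut set(s).
Minimal cut sets: {Helm transmitter is down}; {#1 followup amplifier lost, Relief valve fails, Secondary feedback unit lost, Standby solenoid block is out}; {#2 autopilot interface is down, Emergency changeover valve offline, Lower helm transmitter 2 lost, Reserve tiller link lost, Steering pump is out}; {#2 autopilot interface is down, Emergency changeover valve offline, Lower helm transmitter 2 lost, Reserve tiller link lost, South rudder actuator failed}.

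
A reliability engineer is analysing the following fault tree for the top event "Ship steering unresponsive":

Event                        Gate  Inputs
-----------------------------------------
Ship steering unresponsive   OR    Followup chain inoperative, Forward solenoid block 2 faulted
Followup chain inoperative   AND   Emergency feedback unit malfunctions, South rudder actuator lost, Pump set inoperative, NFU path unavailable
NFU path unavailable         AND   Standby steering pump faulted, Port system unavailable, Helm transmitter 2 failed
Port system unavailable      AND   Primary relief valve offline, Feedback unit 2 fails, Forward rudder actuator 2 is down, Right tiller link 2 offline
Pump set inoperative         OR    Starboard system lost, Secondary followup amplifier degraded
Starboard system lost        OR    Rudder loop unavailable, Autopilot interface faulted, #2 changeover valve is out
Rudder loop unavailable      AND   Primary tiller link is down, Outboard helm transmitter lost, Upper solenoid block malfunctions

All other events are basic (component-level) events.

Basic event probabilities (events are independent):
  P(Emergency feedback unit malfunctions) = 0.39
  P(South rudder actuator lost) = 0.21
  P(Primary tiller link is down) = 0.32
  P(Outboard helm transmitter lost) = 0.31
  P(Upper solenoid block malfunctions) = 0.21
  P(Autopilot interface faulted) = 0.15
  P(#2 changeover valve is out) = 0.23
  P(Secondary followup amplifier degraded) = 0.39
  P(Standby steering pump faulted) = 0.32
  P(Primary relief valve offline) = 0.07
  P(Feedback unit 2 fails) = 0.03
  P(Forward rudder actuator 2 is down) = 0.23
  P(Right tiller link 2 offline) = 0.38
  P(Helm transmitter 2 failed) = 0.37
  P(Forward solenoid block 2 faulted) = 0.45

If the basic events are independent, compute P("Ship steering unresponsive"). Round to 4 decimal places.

0.4500

P(Rudder loop unavailable) [AND] = 0.32 × 0.31 × 0.21 = 0.020832
P(Starboard system lost) [OR] = 1 − (1−0.020832) × (1−0.15) × (1−0.23) = 0.359135
P(Pump set inoperative) [OR] = 1 − (1−0.359135) × (1−0.39) = 0.609072
P(Port system unavailable) [AND] = 0.07 × 0.03 × 0.23 × 0.38 = 0.000184
P(NFU path unavailable) [AND] = 0.32 × 0.000184 × 0.37 = 0.000022
P(Followup chain inoperative) [AND] = 0.39 × 0.21 × 0.609072 × 0.000022 = 0.000001
P(Ship steering unresponsive) [OR] = 1 − (1−0.000001) × (1−0.45) = 0.450001
Rounded to 4 decimal places: P(Ship steering unresponsive) ≈ 0.4500.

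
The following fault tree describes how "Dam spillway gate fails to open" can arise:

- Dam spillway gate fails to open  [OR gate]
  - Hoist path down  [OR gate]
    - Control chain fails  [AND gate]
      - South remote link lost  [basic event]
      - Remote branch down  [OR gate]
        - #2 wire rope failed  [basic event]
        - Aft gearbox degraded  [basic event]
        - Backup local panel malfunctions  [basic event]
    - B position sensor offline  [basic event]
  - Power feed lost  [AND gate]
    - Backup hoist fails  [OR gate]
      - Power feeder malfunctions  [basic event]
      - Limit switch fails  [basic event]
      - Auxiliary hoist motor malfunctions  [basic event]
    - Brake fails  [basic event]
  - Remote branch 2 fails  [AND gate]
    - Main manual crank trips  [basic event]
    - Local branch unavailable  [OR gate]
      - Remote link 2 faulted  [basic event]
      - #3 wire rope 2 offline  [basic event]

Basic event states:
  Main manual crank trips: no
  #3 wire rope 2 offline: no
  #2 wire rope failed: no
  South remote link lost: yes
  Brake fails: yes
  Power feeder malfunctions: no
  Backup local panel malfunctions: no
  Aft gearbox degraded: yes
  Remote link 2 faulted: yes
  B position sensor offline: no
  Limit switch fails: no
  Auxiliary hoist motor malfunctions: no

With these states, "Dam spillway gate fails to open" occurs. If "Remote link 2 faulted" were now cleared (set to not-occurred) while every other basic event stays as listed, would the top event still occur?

Yes

Counterfactual: set "Remote link 2 faulted" to not occurred.
Remote branch down [OR]: #2 wire rope failed=not, Aft gearbox degraded=occurs, Backup local panel malfunctions=not → at least one input occurs → occurs.
Control chain fails [AND]: South remote link lost=occurs, Remote branch down=occurs → all inputs occur → occurs.
Hoist path down [OR]: Control chain fails=occurs, B position sensor offline=not → at least one input occurs → occurs.
Backup hoist fails [OR]: Power feeder malfunctions=not, Limit switch fails=not, Auxiliary hoist motor malfunctions=not → no input occurs → does not occur.
Power feed lost [AND]: Backup hoist fails=not, Brake fails=occurs → not all inputs occur → does not occur.
Local branch unavailable [OR]: Remote link 2 faulted=not, #3 wire rope 2 offline=not → no input occurs → does not occur.
Remote branch 2 fails [AND]: Main manual crank trips=not, Local branch unavailable=not → not all inputs occur → does not occur.
Dam spillway gate fails to open [OR]: Hoist path down=occurs, Power feed lost=not, Remote branch 2 fails=not → at least one input occurs → occurs.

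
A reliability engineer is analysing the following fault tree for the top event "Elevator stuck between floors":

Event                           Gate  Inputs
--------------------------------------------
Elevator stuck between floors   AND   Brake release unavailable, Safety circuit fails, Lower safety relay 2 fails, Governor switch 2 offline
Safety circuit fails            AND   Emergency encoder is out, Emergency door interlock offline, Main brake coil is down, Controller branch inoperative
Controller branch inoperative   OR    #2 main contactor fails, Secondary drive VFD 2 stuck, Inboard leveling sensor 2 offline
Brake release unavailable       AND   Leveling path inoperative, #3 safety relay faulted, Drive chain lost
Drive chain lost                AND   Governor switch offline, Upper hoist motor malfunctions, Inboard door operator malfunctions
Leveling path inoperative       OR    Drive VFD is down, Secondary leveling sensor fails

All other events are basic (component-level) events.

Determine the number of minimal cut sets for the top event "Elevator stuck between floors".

Leveling path inoperative [OR]: union of children's cut sets → 2 cut set(s).
Drive chain lost [AND]: one cut set from each child combined → 1 × 1 × 1 = 1 cut set(s).
Brake release unavailable [AND]: one cut set from each child combined → 2 × 1 × 1 = 2 cut set(s).
Controller branch inoperative [OR]: union of children's cut sets → 3 cut set(s).
Safety circuit fails [AND]: one cut set from each child combined → 1 × 1 × 1 × 3 = 3 cut set(s).
Elevator stuck between floors [AND]: one cut set from each child combined → 2 × 3 × 1 × 1 = 6 cut set(s).
Minimal cut sets: {#2 main contactor fails, #3 safety relay faulted, Drive VFD is down, Emergency door interlock offline, Emergency encoder is out, Governor switch 2 offline, Governor switch offline, Inboard door operator malfunctions, Lower safety relay 2 fails, Main brake coil is down, Upper hoist motor malfunctions}; {#3 safety relay faulted, Drive VFD is down, Emergency door interlock offline, Emergency encoder is out, Governor switch 2 offline, Governor switch offline, Inboard door operator malfunctions, Lower safety relay 2 fails, Main brake coil is down, Secondary drive VFD 2 stuck, Upper hoist motor malfunctions}; {#3 safety relay faulted, Drive VFD is down, Emergency door interlock offline, Emergency encoder is out, Governor switch 2 offline, Governor switch offline, Inboard door operator malfunctions, Inboard leveling sensor 2 offline, Lower safety relay 2 fails, Main brake coil is down, Upper hoist motor malfunctions}; {#2 main contactor fails, #3 safety relay faulted, Emergency door interlock offline, Emergency encoder is out, Governor switch 2 offline, Governor switch offline, Inboard door operator malfunctions, Lower safety relay 2 fails, Main brake coil is down, Secondary leveling sensor fails, Upper hoist motor malfunctions}; {#3 safety relay faulted, Emergency door interlock offline, Emergency encoder is out, Governor switch 2 offline, Governor switch offline, Inboard door operator malfunctions, Lower safety relay 2 fails, Main brake coil is down, Secondary drive VFD 2 stuck, Secondary leveling sensor fails, Upper hoist motor malfunctions}; {#3 safety relay faulted, Emergency door interlock offline, Emergency encoder is out, Governor switch 2 offline, Governor switch offline, Inboard door operator malfunctions, Inboard leveling sensor 2 offline, Lower safety relay 2 fails, Main brake coil is down, Secondary leveling sensor fails, Upper hoist motor malfunctions}.

6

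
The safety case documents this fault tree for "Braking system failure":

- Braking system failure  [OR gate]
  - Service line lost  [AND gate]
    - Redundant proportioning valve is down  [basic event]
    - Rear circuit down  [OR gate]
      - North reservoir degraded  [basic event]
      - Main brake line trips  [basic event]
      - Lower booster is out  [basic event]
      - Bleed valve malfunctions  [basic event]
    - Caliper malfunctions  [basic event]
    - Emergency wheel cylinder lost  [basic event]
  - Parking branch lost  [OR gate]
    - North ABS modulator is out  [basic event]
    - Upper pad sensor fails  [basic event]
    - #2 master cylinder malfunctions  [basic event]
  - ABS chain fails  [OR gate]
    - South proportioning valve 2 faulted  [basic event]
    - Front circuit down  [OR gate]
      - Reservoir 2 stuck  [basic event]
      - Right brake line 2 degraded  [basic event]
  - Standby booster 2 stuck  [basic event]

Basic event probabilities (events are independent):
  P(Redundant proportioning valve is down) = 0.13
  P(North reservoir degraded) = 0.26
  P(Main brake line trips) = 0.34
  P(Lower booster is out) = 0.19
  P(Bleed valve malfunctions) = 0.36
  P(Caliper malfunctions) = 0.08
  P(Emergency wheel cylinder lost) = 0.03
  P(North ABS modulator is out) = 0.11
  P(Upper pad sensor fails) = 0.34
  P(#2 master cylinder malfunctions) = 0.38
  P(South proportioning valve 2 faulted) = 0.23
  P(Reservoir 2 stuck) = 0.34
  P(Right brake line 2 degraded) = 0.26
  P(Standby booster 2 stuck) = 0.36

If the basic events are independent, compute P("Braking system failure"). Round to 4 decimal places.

0.9124

P(Rear circuit down) [OR] = 1 − (1−0.26) × (1−0.34) × (1−0.19) × (1−0.36) = 0.746813
P(Service line lost) [AND] = 0.13 × 0.746813 × 0.08 × 0.03 = 0.000233
P(Parking branch lost) [OR] = 1 − (1−0.11) × (1−0.34) × (1−0.38) = 0.635812
P(Front circuit down) [OR] = 1 − (1−0.34) × (1−0.26) = 0.511600
P(ABS chain fails) [OR] = 1 − (1−0.23) × (1−0.511600) = 0.623932
P(Braking system failure) [OR] = 1 − (1−0.000233) × (1−0.635812) × (1−0.623932) × (1−0.36) = 0.912366
Rounded to 4 decimal places: P(Braking system failure) ≈ 0.9124.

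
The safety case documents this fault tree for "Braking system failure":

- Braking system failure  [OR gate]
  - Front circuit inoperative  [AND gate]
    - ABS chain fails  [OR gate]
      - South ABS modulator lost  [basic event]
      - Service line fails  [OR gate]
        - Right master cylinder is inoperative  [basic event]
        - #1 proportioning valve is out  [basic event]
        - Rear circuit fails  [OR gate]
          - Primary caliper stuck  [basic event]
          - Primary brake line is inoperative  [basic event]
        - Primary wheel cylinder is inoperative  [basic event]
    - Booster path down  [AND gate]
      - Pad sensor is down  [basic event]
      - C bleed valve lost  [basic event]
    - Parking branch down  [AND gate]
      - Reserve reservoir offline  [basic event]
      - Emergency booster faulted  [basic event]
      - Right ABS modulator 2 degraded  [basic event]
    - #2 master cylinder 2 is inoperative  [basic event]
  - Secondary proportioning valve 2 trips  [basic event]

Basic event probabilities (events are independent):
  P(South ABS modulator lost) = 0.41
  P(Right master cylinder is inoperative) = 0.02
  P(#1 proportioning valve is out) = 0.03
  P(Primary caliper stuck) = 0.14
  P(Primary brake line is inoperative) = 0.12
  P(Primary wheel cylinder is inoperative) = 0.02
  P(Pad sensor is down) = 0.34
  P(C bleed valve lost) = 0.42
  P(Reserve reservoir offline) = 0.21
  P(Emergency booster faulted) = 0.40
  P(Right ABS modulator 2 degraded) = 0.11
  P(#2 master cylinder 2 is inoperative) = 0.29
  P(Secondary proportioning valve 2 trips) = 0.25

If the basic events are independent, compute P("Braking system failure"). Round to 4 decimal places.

P(Rear circuit fails) [OR] = 1 − (1−0.14) × (1−0.12) = 0.243200
P(Service line fails) [OR] = 1 − (1−0.02) × (1−0.03) × (1−0.243200) × (1−0.02) = 0.294974
P(ABS chain fails) [OR] = 1 − (1−0.41) × (1−0.294974) = 0.584035
P(Booster path down) [AND] = 0.34 × 0.42 = 0.142800
P(Parking branch down) [AND] = 0.21 × 0.40 × 0.11 = 0.009240
P(Front circuit inoperative) [AND] = 0.584035 × 0.142800 × 0.009240 × 0.29 = 0.000223
P(Braking system failure) [OR] = 1 − (1−0.000223) × (1−0.25) = 0.250167
Rounded to 4 decimal places: P(Braking system failure) ≈ 0.2502.

0.2502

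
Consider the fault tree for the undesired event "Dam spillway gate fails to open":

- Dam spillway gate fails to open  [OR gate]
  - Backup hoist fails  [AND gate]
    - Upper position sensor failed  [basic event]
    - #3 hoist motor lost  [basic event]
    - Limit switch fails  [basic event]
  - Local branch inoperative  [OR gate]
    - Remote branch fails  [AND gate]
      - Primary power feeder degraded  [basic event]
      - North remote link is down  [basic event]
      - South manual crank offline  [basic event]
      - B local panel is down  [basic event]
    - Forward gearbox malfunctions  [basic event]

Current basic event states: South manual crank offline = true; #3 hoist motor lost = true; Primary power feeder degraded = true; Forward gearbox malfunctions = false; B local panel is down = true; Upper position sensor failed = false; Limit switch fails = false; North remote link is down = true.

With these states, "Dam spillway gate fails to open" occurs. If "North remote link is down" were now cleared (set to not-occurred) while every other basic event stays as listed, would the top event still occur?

Counterfactual: set "North remote link is down" to not occurred.
Backup hoist fails [AND]: Upper position sensor failed=not, #3 hoist motor lost=occurs, Limit switch fails=not → not all inputs occur → does not occur.
Remote branch fails [AND]: Primary power feeder degraded=occurs, North remote link is down=not, South manual crank offline=occurs, B local panel is down=occurs → not all inputs occur → does not occur.
Local branch inoperative [OR]: Remote branch fails=not, Forward gearbox malfunctions=not → no input occurs → does not occur.
Dam spillway gate fails to open [OR]: Backup hoist fails=not, Local branch inoperative=not → no input occurs → does not occur.

No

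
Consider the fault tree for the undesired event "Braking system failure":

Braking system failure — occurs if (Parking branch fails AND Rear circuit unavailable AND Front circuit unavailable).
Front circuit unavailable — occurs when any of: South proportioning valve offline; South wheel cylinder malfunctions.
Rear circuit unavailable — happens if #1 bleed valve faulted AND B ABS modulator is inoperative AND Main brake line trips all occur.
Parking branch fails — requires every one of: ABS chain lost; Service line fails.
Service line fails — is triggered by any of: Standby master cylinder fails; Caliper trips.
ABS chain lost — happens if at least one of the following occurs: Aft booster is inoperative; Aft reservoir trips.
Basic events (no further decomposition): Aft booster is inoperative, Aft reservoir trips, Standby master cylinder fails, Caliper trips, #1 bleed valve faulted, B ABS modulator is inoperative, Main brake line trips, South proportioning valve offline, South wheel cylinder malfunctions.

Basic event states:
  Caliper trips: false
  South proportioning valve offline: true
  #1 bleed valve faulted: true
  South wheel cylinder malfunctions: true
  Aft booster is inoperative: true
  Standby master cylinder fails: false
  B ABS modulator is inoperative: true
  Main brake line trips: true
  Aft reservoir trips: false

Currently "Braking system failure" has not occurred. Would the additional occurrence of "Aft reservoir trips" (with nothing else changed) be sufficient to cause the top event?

Counterfactual: set "Aft reservoir trips" to occurred.
ABS chain lost [OR]: Aft booster is inoperative=occurs, Aft reservoir trips=occurs → at least one input occurs → occurs.
Service line fails [OR]: Standby master cylinder fails=not, Caliper trips=not → no input occurs → does not occur.
Parking branch fails [AND]: ABS chain lost=occurs, Service line fails=not → not all inputs occur → does not occur.
Rear circuit unavailable [AND]: #1 bleed valve faulted=occurs, B ABS modulator is inoperative=occurs, Main brake line trips=occurs → all inputs occur → occurs.
Front circuit unavailable [OR]: South proportioning valve offline=occurs, South wheel cylinder malfunctions=occurs → at least one input occurs → occurs.
Braking system failure [AND]: Parking branch fails=not, Rear circuit unavailable=occurs, Front circuit unavailable=occurs → not all inputs occur → does not occur.

No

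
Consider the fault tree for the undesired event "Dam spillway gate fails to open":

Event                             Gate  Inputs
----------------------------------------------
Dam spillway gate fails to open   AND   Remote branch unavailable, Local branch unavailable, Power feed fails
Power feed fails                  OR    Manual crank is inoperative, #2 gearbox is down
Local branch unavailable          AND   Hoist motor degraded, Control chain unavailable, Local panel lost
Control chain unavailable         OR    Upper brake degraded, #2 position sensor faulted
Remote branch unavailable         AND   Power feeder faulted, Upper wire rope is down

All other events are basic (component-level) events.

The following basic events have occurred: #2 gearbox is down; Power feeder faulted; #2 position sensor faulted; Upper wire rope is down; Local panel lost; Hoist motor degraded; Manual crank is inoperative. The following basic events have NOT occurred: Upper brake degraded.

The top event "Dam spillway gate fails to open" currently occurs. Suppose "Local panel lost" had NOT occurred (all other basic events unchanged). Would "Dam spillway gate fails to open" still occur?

Counterfactual: set "Local panel lost" to not occurred.
Remote branch unavailable [AND]: Power feeder faulted=occurs, Upper wire rope is down=occurs → all inputs occur → occurs.
Control chain unavailable [OR]: Upper brake degraded=not, #2 position sensor faulted=occurs → at least one input occurs → occurs.
Local branch unavailable [AND]: Hoist motor degraded=occurs, Control chain unavailable=occurs, Local panel lost=not → not all inputs occur → does not occur.
Power feed fails [OR]: Manual crank is inoperative=occurs, #2 gearbox is down=occurs → at least one input occurs → occurs.
Dam spillway gate fails to open [AND]: Remote branch unavailable=occurs, Local branch unavailable=not, Power feed fails=occurs → not all inputs occur → does not occur.

No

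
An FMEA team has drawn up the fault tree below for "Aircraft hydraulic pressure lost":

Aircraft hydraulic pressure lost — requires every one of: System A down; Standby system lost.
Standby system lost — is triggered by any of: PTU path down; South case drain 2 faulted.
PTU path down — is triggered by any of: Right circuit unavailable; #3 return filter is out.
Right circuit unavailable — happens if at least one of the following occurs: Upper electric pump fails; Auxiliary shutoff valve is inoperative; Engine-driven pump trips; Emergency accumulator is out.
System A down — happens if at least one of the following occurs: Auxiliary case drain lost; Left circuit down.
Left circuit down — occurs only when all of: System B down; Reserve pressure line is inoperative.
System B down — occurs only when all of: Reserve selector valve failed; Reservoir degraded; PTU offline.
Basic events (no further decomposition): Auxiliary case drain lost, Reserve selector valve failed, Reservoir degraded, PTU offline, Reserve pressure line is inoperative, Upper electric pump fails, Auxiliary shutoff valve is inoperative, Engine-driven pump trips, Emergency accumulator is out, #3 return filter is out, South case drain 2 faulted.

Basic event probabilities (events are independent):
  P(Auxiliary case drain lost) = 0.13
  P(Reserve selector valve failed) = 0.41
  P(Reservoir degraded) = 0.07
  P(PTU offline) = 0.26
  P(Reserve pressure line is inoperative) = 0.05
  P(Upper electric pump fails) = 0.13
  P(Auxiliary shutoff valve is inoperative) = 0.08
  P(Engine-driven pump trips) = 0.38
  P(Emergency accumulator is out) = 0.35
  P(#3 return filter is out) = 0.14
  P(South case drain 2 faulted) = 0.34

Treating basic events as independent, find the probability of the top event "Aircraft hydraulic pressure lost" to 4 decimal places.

0.1065

P(System B down) [AND] = 0.41 × 0.07 × 0.26 = 0.007462
P(Left circuit down) [AND] = 0.007462 × 0.05 = 0.000373
P(System A down) [OR] = 1 − (1−0.13) × (1−0.000373) = 0.130325
P(Right circuit unavailable) [OR] = 1 − (1−0.13) × (1−0.08) × (1−0.38) × (1−0.35) = 0.677439
P(PTU path down) [OR] = 1 − (1−0.677439) × (1−0.14) = 0.722598
P(Standby system lost) [OR] = 1 − (1−0.722598) × (1−0.34) = 0.816915
P(Aircraft hydraulic pressure lost) [AND] = 0.130325 × 0.816915 = 0.106464
Rounded to 4 decimal places: P(Aircraft hydraulic pressure lost) ≈ 0.1065.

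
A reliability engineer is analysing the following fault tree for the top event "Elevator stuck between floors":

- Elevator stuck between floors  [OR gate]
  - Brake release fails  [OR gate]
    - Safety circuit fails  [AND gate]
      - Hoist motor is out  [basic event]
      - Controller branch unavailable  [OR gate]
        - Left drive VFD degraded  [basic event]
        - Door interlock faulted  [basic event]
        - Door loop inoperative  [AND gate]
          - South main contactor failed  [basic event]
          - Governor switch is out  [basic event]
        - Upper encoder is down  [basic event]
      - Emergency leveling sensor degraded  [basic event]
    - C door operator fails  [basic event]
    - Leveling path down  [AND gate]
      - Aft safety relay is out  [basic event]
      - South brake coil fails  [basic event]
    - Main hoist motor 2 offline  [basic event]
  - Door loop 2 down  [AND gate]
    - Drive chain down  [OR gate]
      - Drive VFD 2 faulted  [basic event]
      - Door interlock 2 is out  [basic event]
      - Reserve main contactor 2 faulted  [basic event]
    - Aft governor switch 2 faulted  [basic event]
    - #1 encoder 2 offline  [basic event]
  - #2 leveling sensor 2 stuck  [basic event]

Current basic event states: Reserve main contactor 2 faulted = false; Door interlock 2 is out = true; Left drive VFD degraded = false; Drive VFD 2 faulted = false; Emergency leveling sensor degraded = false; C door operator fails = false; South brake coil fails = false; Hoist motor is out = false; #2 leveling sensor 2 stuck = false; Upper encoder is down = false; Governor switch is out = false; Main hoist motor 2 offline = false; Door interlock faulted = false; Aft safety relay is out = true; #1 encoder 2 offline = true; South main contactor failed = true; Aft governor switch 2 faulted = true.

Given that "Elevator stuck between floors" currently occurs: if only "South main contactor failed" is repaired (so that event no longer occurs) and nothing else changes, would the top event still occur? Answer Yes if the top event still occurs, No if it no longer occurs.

Counterfactual: set "South main contactor failed" to not occurred.
Door loop inoperative [AND]: South main contactor failed=not, Governor switch is out=not → not all inputs occur → does not occur.
Controller branch unavailable [OR]: Left drive VFD degraded=not, Door interlock faulted=not, Door loop inoperative=not, Upper encoder is down=not → no input occurs → does not occur.
Safety circuit fails [AND]: Hoist motor is out=not, Controller branch unavailable=not, Emergency leveling sensor degraded=not → not all inputs occur → does not occur.
Leveling path down [AND]: Aft safety relay is out=occurs, South brake coil fails=not → not all inputs occur → does not occur.
Brake release fails [OR]: Safety circuit fails=not, C door operator fails=not, Leveling path down=not, Main hoist motor 2 offline=not → no input occurs → does not occur.
Drive chain down [OR]: Drive VFD 2 faulted=not, Door interlock 2 is out=occurs, Reserve main contactor 2 faulted=not → at least one input occurs → occurs.
Door loop 2 down [AND]: Drive chain down=occurs, Aft governor switch 2 faulted=occurs, #1 encoder 2 offline=occurs → all inputs occur → occurs.
Elevator stuck between floors [OR]: Brake release fails=not, Door loop 2 down=occurs, #2 leveling sensor 2 stuck=not → at least one input occurs → occurs.

Yes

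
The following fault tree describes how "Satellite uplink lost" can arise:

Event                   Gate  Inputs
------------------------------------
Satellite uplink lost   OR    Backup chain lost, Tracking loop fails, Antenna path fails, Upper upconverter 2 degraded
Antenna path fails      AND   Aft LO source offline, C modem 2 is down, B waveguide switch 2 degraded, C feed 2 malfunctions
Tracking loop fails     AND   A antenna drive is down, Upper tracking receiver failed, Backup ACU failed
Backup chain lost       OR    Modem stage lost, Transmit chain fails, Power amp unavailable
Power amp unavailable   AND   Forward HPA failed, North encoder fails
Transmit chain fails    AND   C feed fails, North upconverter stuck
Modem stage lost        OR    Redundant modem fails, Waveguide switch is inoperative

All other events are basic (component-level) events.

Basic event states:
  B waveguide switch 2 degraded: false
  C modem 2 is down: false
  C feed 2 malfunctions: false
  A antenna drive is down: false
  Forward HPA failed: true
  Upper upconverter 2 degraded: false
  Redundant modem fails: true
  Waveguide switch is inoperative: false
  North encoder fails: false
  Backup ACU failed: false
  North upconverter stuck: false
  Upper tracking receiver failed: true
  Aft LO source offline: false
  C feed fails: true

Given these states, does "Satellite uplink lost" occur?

Yes

Modem stage lost [OR]: Redundant modem fails=occurs, Waveguide switch is inoperative=not → at least one input occurs → occurs.
Transmit chain fails [AND]: C feed fails=occurs, North upconverter stuck=not → not all inputs occur → does not occur.
Power amp unavailable [AND]: Forward HPA failed=occurs, North encoder fails=not → not all inputs occur → does not occur.
Backup chain lost [OR]: Modem stage lost=occurs, Transmit chain fails=not, Power amp unavailable=not → at least one input occurs → occurs.
Tracking loop fails [AND]: A antenna drive is down=not, Upper tracking receiver failed=occurs, Backup ACU failed=not → not all inputs occur → does not occur.
Antenna path fails [AND]: Aft LO source offline=not, C modem 2 is down=not, B waveguide switch 2 degraded=not, C feed 2 malfunctions=not → not all inputs occur → does not occur.
Satellite uplink lost [OR]: Backup chain lost=occurs, Tracking loop fails=not, Antenna path fails=not, Upper upconverter 2 degraded=not → at least one input occurs → occurs.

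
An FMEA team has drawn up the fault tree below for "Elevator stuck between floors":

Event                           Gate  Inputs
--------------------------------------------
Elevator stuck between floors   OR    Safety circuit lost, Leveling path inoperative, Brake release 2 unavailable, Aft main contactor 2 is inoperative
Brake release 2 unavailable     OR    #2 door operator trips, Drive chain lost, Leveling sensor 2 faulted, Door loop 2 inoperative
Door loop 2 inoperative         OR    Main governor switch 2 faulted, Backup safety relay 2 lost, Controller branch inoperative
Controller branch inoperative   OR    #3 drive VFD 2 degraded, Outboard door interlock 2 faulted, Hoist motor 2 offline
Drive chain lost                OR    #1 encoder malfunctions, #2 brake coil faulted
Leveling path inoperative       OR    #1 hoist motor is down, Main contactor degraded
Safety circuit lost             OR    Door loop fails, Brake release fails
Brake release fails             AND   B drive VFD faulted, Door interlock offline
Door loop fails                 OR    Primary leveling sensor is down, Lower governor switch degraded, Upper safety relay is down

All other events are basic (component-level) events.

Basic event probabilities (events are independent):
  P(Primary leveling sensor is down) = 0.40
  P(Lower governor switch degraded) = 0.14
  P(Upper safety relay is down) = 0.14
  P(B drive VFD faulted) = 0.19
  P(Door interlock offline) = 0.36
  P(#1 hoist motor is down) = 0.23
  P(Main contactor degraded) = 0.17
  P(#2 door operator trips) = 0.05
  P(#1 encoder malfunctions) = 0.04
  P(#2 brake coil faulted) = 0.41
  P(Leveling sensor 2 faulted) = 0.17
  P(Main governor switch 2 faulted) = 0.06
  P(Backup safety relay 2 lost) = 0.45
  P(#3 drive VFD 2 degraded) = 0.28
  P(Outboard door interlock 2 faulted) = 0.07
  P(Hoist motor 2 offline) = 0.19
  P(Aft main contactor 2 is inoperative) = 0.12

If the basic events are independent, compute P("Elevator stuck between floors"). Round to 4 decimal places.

0.9709

P(Door loop fails) [OR] = 1 − (1−0.40) × (1−0.14) × (1−0.14) = 0.556240
P(Brake release fails) [AND] = 0.19 × 0.36 = 0.068400
P(Safety circuit lost) [OR] = 1 − (1−0.556240) × (1−0.068400) = 0.586593
P(Leveling path inoperative) [OR] = 1 − (1−0.23) × (1−0.17) = 0.360900
P(Drive chain lost) [OR] = 1 − (1−0.04) × (1−0.41) = 0.433600
P(Controller branch inoperative) [OR] = 1 − (1−0.28) × (1−0.07) × (1−0.19) = 0.457624
P(Door loop 2 inoperative) [OR] = 1 − (1−0.06) × (1−0.45) × (1−0.457624) = 0.719592
P(Brake release 2 unavailable) [OR] = 1 − (1−0.05) × (1−0.433600) × (1−0.17) × (1−0.719592) = 0.874768
P(Elevator stuck between floors) [OR] = 1 − (1−0.586593) × (1−0.360900) × (1−0.874768) × (1−0.12) = 0.970883
Rounded to 4 decimal places: P(Elevator stuck between floors) ≈ 0.9709.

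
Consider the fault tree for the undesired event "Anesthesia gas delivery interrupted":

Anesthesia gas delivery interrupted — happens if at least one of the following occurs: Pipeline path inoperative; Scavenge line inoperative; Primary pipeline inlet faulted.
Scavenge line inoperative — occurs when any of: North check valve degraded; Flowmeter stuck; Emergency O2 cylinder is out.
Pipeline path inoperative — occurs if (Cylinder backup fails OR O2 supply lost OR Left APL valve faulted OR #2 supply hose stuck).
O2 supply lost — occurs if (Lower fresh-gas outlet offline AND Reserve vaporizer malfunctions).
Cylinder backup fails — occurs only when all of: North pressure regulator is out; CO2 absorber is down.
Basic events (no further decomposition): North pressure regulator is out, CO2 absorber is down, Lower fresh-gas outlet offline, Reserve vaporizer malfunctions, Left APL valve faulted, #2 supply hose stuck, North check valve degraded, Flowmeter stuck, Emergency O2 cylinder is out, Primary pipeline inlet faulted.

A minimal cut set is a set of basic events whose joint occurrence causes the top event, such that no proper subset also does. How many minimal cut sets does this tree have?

8

Cylinder backup fails [AND]: one cut set from each child combined → 1 × 1 = 1 cut set(s).
O2 supply lost [AND]: one cut set from each child combined → 1 × 1 = 1 cut set(s).
Pipeline path inoperative [OR]: union of children's cut sets → 4 cut set(s).
Scavenge line inoperative [OR]: union of children's cut sets → 3 cut set(s).
Anesthesia gas delivery interrupted [OR]: union of children's cut sets → 8 cut set(s).
Minimal cut sets: {CO2 absorber is down, North pressure regulator is out}; {Lower fresh-gas outlet offline, Reserve vaporizer malfunctions}; {Left APL valve faulted}; {#2 supply hose stuck}; {North check valve degraded}; {Flowmeter stuck}; {Emergency O2 cylinder is out}; {Primary pipeline inlet faulted}.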